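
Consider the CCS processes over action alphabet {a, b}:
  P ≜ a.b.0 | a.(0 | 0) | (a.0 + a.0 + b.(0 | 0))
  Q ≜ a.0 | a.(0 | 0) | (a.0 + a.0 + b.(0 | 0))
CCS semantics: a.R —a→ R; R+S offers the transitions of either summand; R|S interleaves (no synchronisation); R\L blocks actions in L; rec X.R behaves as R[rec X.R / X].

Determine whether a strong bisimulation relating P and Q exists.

not bisimilar

P's transition system — 18 states:
  s0 = a.b.0 | a.(0 | 0) | (a.0 + a.0 + b.(0 | 0)) → —a→ s1, —a→ s2, —a→ s3, —b→ s4
  s1 = a.b.0 | (0 | 0) | (a.0 + a.0 + b.(0 | 0)) → —a→ s5, —a→ s6, —b→ s7
  s2 = a.b.0 | a.(0 | 0) | 0 → —a→ s5, —a→ s8
  s3 = b.0 | a.(0 | 0) | (a.0 + a.0 + b.(0 | 0)) → —a→ s6, —a→ s8, —b→ s10, —b→ s9
  s4 = a.b.0 | a.(0 | 0) | (0 | 0) → —a→ s10, —a→ s7
  s5 = a.b.0 | (0 | 0) | 0 → —a→ s11
  s6 = b.0 | (0 | 0) | (a.0 + a.0 + b.(0 | 0)) → —a→ s11, —b→ s12, —b→ s13
  s7 = a.b.0 | (0 | 0) | (0 | 0) → —a→ s13
  s8 = b.0 | a.(0 | 0) | 0 → —a→ s11, —b→ s14
  s9 = 0 | a.(0 | 0) | (a.0 + a.0 + b.(0 | 0)) → —a→ s12, —a→ s14, —b→ s15
  s10 = b.0 | a.(0 | 0) | (0 | 0) → —a→ s13, —b→ s15
  s11 = b.0 | (0 | 0) | 0 → —b→ s16
  s12 = 0 | (0 | 0) | (a.0 + a.0 + b.(0 | 0)) → —a→ s16, —b→ s17
  s13 = b.0 | (0 | 0) | (0 | 0) → —b→ s17
  s14 = 0 | a.(0 | 0) | 0 → —a→ s16
  s15 = 0 | a.(0 | 0) | (0 | 0) → —a→ s17
  s16 = 0 | (0 | 0) | 0 → stopped
  s17 = 0 | (0 | 0) | (0 | 0) → stopped
Q's transition system — 12 states:
  t0 = a.0 | a.(0 | 0) | (a.0 + a.0 + b.(0 | 0)) → —a→ t1, —a→ t2, —a→ t3, —b→ t4
  t1 = 0 | a.(0 | 0) | (a.0 + a.0 + b.(0 | 0)) → —a→ t5, —a→ t6, —b→ t7
  t2 = a.0 | (0 | 0) | (a.0 + a.0 + b.(0 | 0)) → —a→ t5, —a→ t8, —b→ t9
  t3 = a.0 | a.(0 | 0) | 0 → —a→ t6, —a→ t8
  t4 = a.0 | a.(0 | 0) | (0 | 0) → —a→ t7, —a→ t9
  t5 = 0 | (0 | 0) | (a.0 + a.0 + b.(0 | 0)) → —a→ t10, —b→ t11
  t6 = 0 | a.(0 | 0) | 0 → —a→ t10
  t7 = 0 | a.(0 | 0) | (0 | 0) → —a→ t11
  t8 = a.0 | (0 | 0) | 0 → —a→ t10
  t9 = a.0 | (0 | 0) | (0 | 0) → —a→ t11
  t10 = 0 | (0 | 0) | 0 → stopped
  t11 = 0 | (0 | 0) | (0 | 0) → stopped
Partition-refinement fixed point:
  B0 = {s0}
  B1 = {s2, s4}
  B2 = {s10, s8}
  B3 = {s11, s13}
  B4 = {s16, s17, t10, t11}
  B5 = {s14, s15, t6, t7, t8, t9}
  B6 = {s5, s7}
  B7 = {s3}
  B8 = {s9, t1, t2}
  B9 = {s12, t5}
  B10 = {s6}
  B11 = {s1}
  B12 = {t0}
  B13 = {t3, t4}
s0 ∈ B0, t0 ∈ B12 → different blocks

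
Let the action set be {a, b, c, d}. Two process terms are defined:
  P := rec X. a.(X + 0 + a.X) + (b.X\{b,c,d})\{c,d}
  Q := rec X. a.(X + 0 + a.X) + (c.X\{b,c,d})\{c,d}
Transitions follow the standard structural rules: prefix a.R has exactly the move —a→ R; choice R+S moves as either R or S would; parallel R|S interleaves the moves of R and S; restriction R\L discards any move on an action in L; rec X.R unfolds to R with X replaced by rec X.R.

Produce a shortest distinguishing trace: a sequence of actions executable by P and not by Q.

Reachable graph of P (4 states):
  p0 = rec X. a.(X + 0 + a.X) + (b.X\{b,c,d})\{c,d} has moves -a-> p1, -b-> p2
  p1 = (rec X. a.(X + 0 + a.X) + (b.X\{b,c,d})\{c,d}) + 0 + a.(rec X. a.(X + 0 + a.X) + (b.X\{b,c,d})\{c,d}) has moves -a-> p0, -a-> p1, -b-> p2
  p2 = (rec X. a.(X + 0 + a.X) + (b.X\{b,c,d})\{c,d})\{b,c,d}\{c,d} has moves -a-> p3
  p3 = ((rec X. a.(X + 0 + a.X) + (b.X\{b,c,d})\{c,d}) + 0 + a.(rec X. a.(X + 0 + a.X) + (b.X\{b,c,d})\{c,d}))\{b,c,d}\{c,d} has moves -a-> p2, -a-> p3
Reachable graph of Q (2 states):
  q0 = rec X. a.(X + 0 + a.X) + (c.X\{b,c,d})\{c,d} has moves -a-> q1
  q1 = (rec X. a.(X + 0 + a.X) + (c.X\{b,c,d})\{c,d}) + 0 + a.(rec X. a.(X + 0 + a.X) + (c.X\{b,c,d})\{c,d}) has moves -a-> q0, -a-> q1
Run σ = ⟨b⟩ on P: start {p0}
  [1] b ⇒ {p2}
  P completes σ.
Run σ = ⟨b⟩ on Q: start {q0}
  [1] b ⇒ ∅  — Q cannot continue

b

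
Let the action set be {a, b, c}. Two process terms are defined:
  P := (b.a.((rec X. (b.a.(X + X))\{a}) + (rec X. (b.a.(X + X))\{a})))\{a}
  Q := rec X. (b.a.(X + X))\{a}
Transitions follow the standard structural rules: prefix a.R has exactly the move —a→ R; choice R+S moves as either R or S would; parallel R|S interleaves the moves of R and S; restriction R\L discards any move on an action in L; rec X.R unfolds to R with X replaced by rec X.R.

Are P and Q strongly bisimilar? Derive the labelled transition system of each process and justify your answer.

LTS(P): 2 reachable states
  p0 = (b.a.((rec X. (b.a.(X + X))\{a}) + (rec X. (b.a.(X + X))\{a})))\{a} ⊢ --b--▸ p1
  p1 = (a.((rec X. (b.a.(X + X))\{a}) + (rec X. (b.a.(X + X))\{a})))\{a} ⊢ (no moves)
LTS(Q): 2 reachable states
  q0 = rec X. (b.a.(X + X))\{a} ⊢ --b--▸ q1
  q1 = (a.((rec X. (b.a.(X + X))\{a}) + (rec X. (b.a.(X + X))\{a})))\{a} ⊢ (no moves)
Coarsest stable partition (strong bisimilarity classes):
  B0 = {p0, q0}
  B1 = {p1, q1}
p0 ∈ B0, q0 ∈ B0 → same block

bisimilar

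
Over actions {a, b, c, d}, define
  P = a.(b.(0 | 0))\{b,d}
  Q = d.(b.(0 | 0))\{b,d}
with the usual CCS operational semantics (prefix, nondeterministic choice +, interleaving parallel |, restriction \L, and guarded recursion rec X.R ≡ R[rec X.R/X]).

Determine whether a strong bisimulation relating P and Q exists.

Reachable graph of P (2 states):
  s0 = a.(b.(0 | 0))\{b,d} :: ··a··> s1
  s1 = (b.(0 | 0))\{b,d} :: stopped
Reachable graph of Q (2 states):
  t0 = d.(b.(0 | 0))\{b,d} :: ··d··> t1
  t1 = (b.(0 | 0))\{b,d} :: stopped
Bisimilarity quotient blocks:
  B0 = {s0}
  B1 = {s1, t1}
  B2 = {t0}
s0 ∈ B0, t0 ∈ B2 → different blocks

P ≁ Q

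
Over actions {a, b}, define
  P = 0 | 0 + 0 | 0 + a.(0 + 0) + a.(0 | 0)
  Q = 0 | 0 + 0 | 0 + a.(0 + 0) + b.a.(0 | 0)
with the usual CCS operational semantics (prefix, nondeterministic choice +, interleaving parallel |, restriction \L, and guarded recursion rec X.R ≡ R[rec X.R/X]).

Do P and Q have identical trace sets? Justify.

P's transition system — 3 states:
  m0 = 0 | 0 + 0 | 0 + a.(0 + 0) + a.(0 | 0) ⊢ -a-> m1, -a-> m2
  m1 = 0 + 0 ⊢ ∅
  m2 = 0 | 0 ⊢ ∅
Q's transition system — 4 states:
  n0 = 0 | 0 + 0 | 0 + a.(0 + 0) + b.a.(0 | 0) ⊢ -a-> n1, -b-> n2
  n1 = 0 + 0 ⊢ ∅
  n2 = a.(0 | 0) ⊢ -a-> n3
  n3 = 0 | 0 ⊢ ∅
Trace ⟨b⟩ through Q, begin at {n0}:
  step 1 (b): {n2}
  Q completes σ.
Trace ⟨b⟩ through P, begin at {m0}:
  step 1 (b): no successor for P

NO — witness ⟨b⟩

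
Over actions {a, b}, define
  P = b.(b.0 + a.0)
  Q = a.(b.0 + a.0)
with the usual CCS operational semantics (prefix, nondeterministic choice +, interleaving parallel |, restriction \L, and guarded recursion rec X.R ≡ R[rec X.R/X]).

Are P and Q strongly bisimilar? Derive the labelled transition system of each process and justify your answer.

NO

Reachable graph of P (3 states):
  s0 = b.(b.0 + a.0) → -b-> s1
  s1 = b.0 + a.0 → -a-> s2, -b-> s2
  s2 = 0 → (no moves)
Reachable graph of Q (3 states):
  t0 = a.(b.0 + a.0) → -a-> t1
  t1 = b.0 + a.0 → -a-> t2, -b-> t2
  t2 = 0 → (no moves)
Bisimilarity quotient blocks:
  B0 = {s0}
  B1 = {s1, t1}
  B2 = {s2, t2}
  B3 = {t0}
s0 ∈ B0, t0 ∈ B3 → different blocks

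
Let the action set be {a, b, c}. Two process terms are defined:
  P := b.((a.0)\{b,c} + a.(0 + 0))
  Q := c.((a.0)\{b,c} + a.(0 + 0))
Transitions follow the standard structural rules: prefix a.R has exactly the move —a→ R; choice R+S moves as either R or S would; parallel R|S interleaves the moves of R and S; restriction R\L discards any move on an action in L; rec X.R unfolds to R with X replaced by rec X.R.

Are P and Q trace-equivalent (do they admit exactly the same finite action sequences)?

traces(P) ≠ traces(Q) — witness ⟨b⟩

LTS(P): 4 reachable states
  u0 = b.((a.0)\{b,c} + a.(0 + 0)) → --b--▸ u1
  u1 = (a.0)\{b,c} + a.(0 + 0) → --a--▸ u2, --a--▸ u3
  u2 = 0 + 0 → ·
  u3 = 0\{b,c} → ·
LTS(Q): 4 reachable states
  v0 = c.((a.0)\{b,c} + a.(0 + 0)) → --c--▸ v1
  v1 = (a.0)\{b,c} + a.(0 + 0) → --a--▸ v2, --a--▸ v3
  v2 = 0 + 0 → ·
  v3 = 0\{b,c} → ·
Trace ⟨b⟩ through P, begin at {u0}:
  step 1 (b): {u1}
  P completes σ.
Trace ⟨b⟩ through Q, begin at {v0}:
  step 1 (b): ∅  — Q cannot continue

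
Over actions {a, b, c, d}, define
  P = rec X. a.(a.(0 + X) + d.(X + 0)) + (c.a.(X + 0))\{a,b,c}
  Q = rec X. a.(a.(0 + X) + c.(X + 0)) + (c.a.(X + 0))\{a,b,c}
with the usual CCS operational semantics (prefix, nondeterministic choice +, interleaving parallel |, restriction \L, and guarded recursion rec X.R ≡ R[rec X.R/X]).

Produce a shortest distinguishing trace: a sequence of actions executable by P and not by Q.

ad

LTS(P): 4 reachable states
  m0 = rec X. a.(a.(0 + X) + d.(X + 0)) + (c.a.(X + 0))\{a,b,c} has moves =a=> m1
  m1 = a.(0 + (rec X. a.(a.(0 + X) + d.(X + 0)) + (c.a.(X + 0))\{a,b,c})) + d.((rec X. a.(a.(0 + X) + d.(X + 0)) + (c.a.(X + 0))\{a,b,c}) + 0) has moves =a=> m2, =d=> m3
  m2 = 0 + (rec X. a.(a.(0 + X) + d.(X + 0)) + (c.a.(X + 0))\{a,b,c}) has moves =a=> m1
  m3 = (rec X. a.(a.(0 + X) + d.(X + 0)) + (c.a.(X + 0))\{a,b,c}) + 0 has moves =a=> m1
LTS(Q): 4 reachable states
  n0 = rec X. a.(a.(0 + X) + c.(X + 0)) + (c.a.(X + 0))\{a,b,c} has moves =a=> n1
  n1 = a.(0 + (rec X. a.(a.(0 + X) + c.(X + 0)) + (c.a.(X + 0))\{a,b,c})) + c.((rec X. a.(a.(0 + X) + c.(X + 0)) + (c.a.(X + 0))\{a,b,c}) + 0) has moves =a=> n2, =c=> n3
  n2 = 0 + (rec X. a.(a.(0 + X) + c.(X + 0)) + (c.a.(X + 0))\{a,b,c}) has moves =a=> n1
  n3 = (rec X. a.(a.(0 + X) + c.(X + 0)) + (c.a.(X + 0))\{a,b,c}) + 0 has moves =a=> n1
Run σ = ⟨ad⟩ on P: start {m0}
  [1] a ⇒ {m1}
  [2] d ⇒ {m3}
  — P admits the full trace.
Run σ = ⟨ad⟩ on Q: start {n0}
  [1] a ⇒ {n1}
  [2] d ⇒ ∅  — Q cannot continue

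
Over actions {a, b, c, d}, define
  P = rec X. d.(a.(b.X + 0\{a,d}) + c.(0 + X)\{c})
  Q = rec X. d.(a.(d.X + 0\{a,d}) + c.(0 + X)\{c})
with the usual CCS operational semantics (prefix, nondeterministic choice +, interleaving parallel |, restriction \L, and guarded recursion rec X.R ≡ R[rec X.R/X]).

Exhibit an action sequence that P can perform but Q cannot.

LTS(P): 7 reachable states
  m0 = rec X. d.(a.(b.X + 0\{a,d}) + c.(0 + X)\{c}) :: ··d··> m1
  m1 = a.(b.(rec X. d.(a.(b.X + 0\{a,d}) + c.(0 + X)\{c})) + 0\{a,d}) + c.(0 + (rec X. d.(a.(b.X + 0\{a,d}) + c.(0 + X)\{c})))\{c} :: ··a··> m2, ··c··> m3
  m2 = b.(rec X. d.(a.(b.X + 0\{a,d}) + c.(0 + X)\{c})) + 0\{a,d} :: ··b··> m0
  m3 = (0 + (rec X. d.(a.(b.X + 0\{a,d}) + c.(0 + X)\{c})))\{c} :: ··d··> m4
  m4 = (a.(b.(rec X. d.(a.(b.X + 0\{a,d}) + c.(0 + X)\{c})) + 0\{a,d}) + c.(0 + (rec X. d.(a.(b.X + 0\{a,d}) + c.(0 + X)\{c})))\{c})\{c} :: ··a··> m5
  m5 = (b.(rec X. d.(a.(b.X + 0\{a,d}) + c.(0 + X)\{c})) + 0\{a,d})\{c} :: ··b··> m6
  m6 = (rec X. d.(a.(b.X + 0\{a,d}) + c.(0 + X)\{c}))\{c} :: ··d··> m4
LTS(Q): 7 reachable states
  n0 = rec X. d.(a.(d.X + 0\{a,d}) + c.(0 + X)\{c}) :: ··d··> n1
  n1 = a.(d.(rec X. d.(a.(d.X + 0\{a,d}) + c.(0 + X)\{c})) + 0\{a,d}) + c.(0 + (rec X. d.(a.(d.X + 0\{a,d}) + c.(0 + X)\{c})))\{c} :: ··a··> n2, ··c··> n3
  n2 = d.(rec X. d.(a.(d.X + 0\{a,d}) + c.(0 + X)\{c})) + 0\{a,d} :: ··d··> n0
  n3 = (0 + (rec X. d.(a.(d.X + 0\{a,d}) + c.(0 + X)\{c})))\{c} :: ··d··> n4
  n4 = (a.(d.(rec X. d.(a.(d.X + 0\{a,d}) + c.(0 + X)\{c})) + 0\{a,d}) + c.(0 + (rec X. d.(a.(d.X + 0\{a,d}) + c.(0 + X)\{c})))\{c})\{c} :: ··a··> n5
  n5 = (d.(rec X. d.(a.(d.X + 0\{a,d}) + c.(0 + X)\{c})) + 0\{a,d})\{c} :: ··d··> n6
  n6 = (rec X. d.(a.(d.X + 0\{a,d}) + c.(0 + X)\{c}))\{c} :: ··d··> n4
Executing dab from P (initial set {m0}):
  after d @ step 1: {m1}
  after a @ step 2: {m2}
  after b @ step 3: {m0}
  ✓ P
Executing dab from Q (initial set {n0}):
  after d @ step 1: {n1}
  after a @ step 2: {n2}
  after b @ step 3: no successor for Q

dab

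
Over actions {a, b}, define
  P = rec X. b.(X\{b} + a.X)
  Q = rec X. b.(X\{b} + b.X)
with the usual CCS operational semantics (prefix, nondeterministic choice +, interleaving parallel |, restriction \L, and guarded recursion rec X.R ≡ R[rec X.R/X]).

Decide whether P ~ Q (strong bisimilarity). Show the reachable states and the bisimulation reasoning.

LTS(P): 2 reachable states
  u0 = rec X. b.(X\{b} + a.X) has moves --b--▸ u1
  u1 = (rec X. b.(X\{b} + a.X))\{b} + a.(rec X. b.(X\{b} + a.X)) has moves --a--▸ u0
LTS(Q): 2 reachable states
  v0 = rec X. b.(X\{b} + b.X) has moves --b--▸ v1
  v1 = (rec X. b.(X\{b} + b.X))\{b} + b.(rec X. b.(X\{b} + b.X)) has moves --b--▸ v0
Partition-refinement fixed point:
  B0 = {u0}
  B1 = {u1}
  B2 = {v0, v1}
u0 ∈ B0, v0 ∈ B2 → different blocks

P ≁ Q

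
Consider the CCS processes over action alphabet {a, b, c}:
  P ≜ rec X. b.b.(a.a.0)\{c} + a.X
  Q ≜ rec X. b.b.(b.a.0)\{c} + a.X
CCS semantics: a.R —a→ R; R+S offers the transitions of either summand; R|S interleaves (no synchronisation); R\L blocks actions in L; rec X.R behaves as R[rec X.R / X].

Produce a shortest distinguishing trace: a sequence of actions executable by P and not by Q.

Reachable graph of P (5 states):
  m0 = rec X. b.b.(a.a.0)\{c} + a.X has moves —a→ m0, —b→ m1
  m1 = b.(a.a.0)\{c} has moves —b→ m2
  m2 = (a.a.0)\{c} has moves —a→ m3
  m3 = (a.0)\{c} has moves —a→ m4
  m4 = 0\{c} has moves ∅
Reachable graph of Q (5 states):
  n0 = rec X. b.b.(b.a.0)\{c} + a.X has moves —a→ n0, —b→ n1
  n1 = b.(b.a.0)\{c} has moves —b→ n2
  n2 = (b.a.0)\{c} has moves —b→ n3
  n3 = (a.0)\{c} has moves —a→ n4
  n4 = 0\{c} has moves ∅
Trace ⟨bba⟩ through P, begin at {m0}:
  [1] b ⇒ {m1}
  [2] b ⇒ {m2}
  [3] a ⇒ {m3}
  P completes σ.
Trace ⟨bba⟩ through Q, begin at {n0}:
  [1] b ⇒ {n1}
  [2] b ⇒ {n2}
  [3] a ⇒ no successor for Q

bba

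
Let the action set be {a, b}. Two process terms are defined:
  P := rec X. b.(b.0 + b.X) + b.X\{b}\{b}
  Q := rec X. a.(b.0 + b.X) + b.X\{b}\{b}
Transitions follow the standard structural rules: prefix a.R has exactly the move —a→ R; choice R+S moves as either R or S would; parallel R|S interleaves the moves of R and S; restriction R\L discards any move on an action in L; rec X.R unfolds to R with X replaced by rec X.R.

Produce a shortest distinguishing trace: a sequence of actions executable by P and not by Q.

bb

Reachable graph of P (4 states):
  p0 = rec X. b.(b.0 + b.X) + b.X\{b}\{b} ⊢ ··b··> p1, ··b··> p2
  p1 = (rec X. b.(b.0 + b.X) + b.X\{b}\{b})\{b}\{b} ⊢ ·
  p2 = b.0 + b.(rec X. b.(b.0 + b.X) + b.X\{b}\{b}) ⊢ ··b··> p0, ··b··> p3
  p3 = 0 ⊢ ·
Reachable graph of Q (5 states):
  q0 = rec X. a.(b.0 + b.X) + b.X\{b}\{b} ⊢ ··a··> q1, ··b··> q2
  q1 = b.0 + b.(rec X. a.(b.0 + b.X) + b.X\{b}\{b}) ⊢ ··b··> q0, ··b··> q3
  q2 = (rec X. a.(b.0 + b.X) + b.X\{b}\{b})\{b}\{b} ⊢ ··a··> q4
  q3 = 0 ⊢ ·
  q4 = (b.0 + b.(rec X. a.(b.0 + b.X) + b.X\{b}\{b}))\{b}\{b} ⊢ ·
Executing bb from P (initial set {p0}):
  step 1 (b): {p1, p2}
  step 2 (b): {p0, p3}
  P completes σ.
Executing bb from Q (initial set {q0}):
  step 1 (b): {q2}
  step 2 (b): ∅  — Q cannot continue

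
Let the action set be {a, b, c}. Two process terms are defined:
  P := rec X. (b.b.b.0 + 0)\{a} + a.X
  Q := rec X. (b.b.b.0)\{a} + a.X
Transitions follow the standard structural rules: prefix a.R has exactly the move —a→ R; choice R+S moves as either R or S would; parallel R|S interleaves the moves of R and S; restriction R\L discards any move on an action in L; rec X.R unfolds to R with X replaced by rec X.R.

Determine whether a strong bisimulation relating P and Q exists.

P's transition system — 4 states:
  m0 = rec X. (b.b.b.0 + 0)\{a} + a.X has moves ··a··> m0, ··b··> m1
  m1 = (b.b.0)\{a} has moves ··b··> m2
  m2 = (b.0)\{a} has moves ··b··> m3
  m3 = 0\{a} has moves deadlocked
Q's transition system — 4 states:
  n0 = rec X. (b.b.b.0)\{a} + a.X has moves ··a··> n0, ··b··> n1
  n1 = (b.b.0)\{a} has moves ··b··> n2
  n2 = (b.0)\{a} has moves ··b··> n3
  n3 = 0\{a} has moves deadlocked
Bisimilarity quotient blocks:
  B0 = {m0, n0}
  B1 = {m1, n1}
  B2 = {m2, n2}
  B3 = {m3, n3}
m0 ∈ B0, n0 ∈ B0 → same block

P ~ Q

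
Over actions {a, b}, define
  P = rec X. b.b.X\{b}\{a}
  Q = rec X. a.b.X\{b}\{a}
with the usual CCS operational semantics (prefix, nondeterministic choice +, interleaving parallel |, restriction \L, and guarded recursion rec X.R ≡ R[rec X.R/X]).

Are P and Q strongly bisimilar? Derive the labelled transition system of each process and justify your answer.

P's transition system — 3 states:
  s0 = rec X. b.b.X\{b}\{a} has moves -b-> s1
  s1 = b.(rec X. b.b.X\{b}\{a})\{b}\{a} has moves -b-> s2
  s2 = (rec X. b.b.X\{b}\{a})\{b}\{a} has moves ·
Q's transition system — 3 states:
  t0 = rec X. a.b.X\{b}\{a} has moves -a-> t1
  t1 = b.(rec X. a.b.X\{b}\{a})\{b}\{a} has moves -b-> t2
  t2 = (rec X. a.b.X\{b}\{a})\{b}\{a} has moves ·
Bisimilarity quotient blocks:
  B0 = {s0}
  B1 = {s1, t1}
  B2 = {s2, t2}
  B3 = {t0}
s0 ∈ B0, t0 ∈ B3 → different blocks

not bisimilar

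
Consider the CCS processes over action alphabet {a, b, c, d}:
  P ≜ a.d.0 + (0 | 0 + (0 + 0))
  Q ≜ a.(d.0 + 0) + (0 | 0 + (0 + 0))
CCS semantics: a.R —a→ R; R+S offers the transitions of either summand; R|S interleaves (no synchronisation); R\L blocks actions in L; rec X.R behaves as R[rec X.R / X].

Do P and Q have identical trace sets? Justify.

Reachable graph of P (3 states):
  u0 = a.d.0 + (0 | 0 + (0 + 0)) :: =a=> u1
  u1 = d.0 :: =d=> u2
  u2 = 0 :: ∅
Reachable graph of Q (3 states):
  v0 = a.(d.0 + 0) + (0 | 0 + (0 + 0)) :: =a=> v1
  v1 = d.0 + 0 :: =d=> v2
  v2 = 0 :: ∅
Partition-refinement fixed point:
  B0 = {u0, v0}
  B1 = {u1, v1}
  B2 = {u2, v2}
u0 ∈ B0, v0 ∈ B0 → same block
Bisimilar ⇒ trace-equivalent.

traces(P) = traces(Q)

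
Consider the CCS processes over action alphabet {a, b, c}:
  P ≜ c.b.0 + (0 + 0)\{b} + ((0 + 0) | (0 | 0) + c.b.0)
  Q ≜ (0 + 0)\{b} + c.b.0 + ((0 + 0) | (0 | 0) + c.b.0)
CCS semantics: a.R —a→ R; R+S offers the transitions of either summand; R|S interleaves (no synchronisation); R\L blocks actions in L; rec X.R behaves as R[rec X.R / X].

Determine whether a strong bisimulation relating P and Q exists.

YES

P's transition system — 3 states:
  s0 = c.b.0 + (0 + 0)\{b} + ((0 + 0) | (0 | 0) + c.b.0) has moves —c→ s1
  s1 = b.0 has moves —b→ s2
  s2 = 0 has moves (no moves)
Q's transition system — 3 states:
  t0 = (0 + 0)\{b} + c.b.0 + ((0 + 0) | (0 | 0) + c.b.0) has moves —c→ t1
  t1 = b.0 has moves —b→ t2
  t2 = 0 has moves (no moves)
Partition-refinement fixed point:
  B0 = {s0, t0}
  B1 = {s1, t1}
  B2 = {s2, t2}
s0 ∈ B0, t0 ∈ B0 → same block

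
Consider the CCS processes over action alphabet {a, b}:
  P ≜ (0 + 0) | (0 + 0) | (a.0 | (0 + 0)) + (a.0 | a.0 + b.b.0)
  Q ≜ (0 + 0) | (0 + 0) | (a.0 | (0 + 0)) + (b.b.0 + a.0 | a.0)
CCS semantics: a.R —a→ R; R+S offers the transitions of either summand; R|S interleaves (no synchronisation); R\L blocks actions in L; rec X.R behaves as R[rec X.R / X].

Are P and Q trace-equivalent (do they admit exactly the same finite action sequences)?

YES

P's transition system — 7 states:
  m0 = (0 + 0) | (0 + 0) | (a.0 | (0 + 0)) + (a.0 | a.0 + b.b.0) :: —a→ m1, —a→ m2, —a→ m3, —b→ m4
  m1 = (0 + 0) | (0 + 0) | (0 | (0 + 0)) :: stopped
  m2 = 0 | a.0 :: —a→ m5
  m3 = a.0 | 0 :: —a→ m5
  m4 = b.0 :: —b→ m6
  m5 = 0 | 0 :: stopped
  m6 = 0 :: stopped
Q's transition system — 7 states:
  n0 = (0 + 0) | (0 + 0) | (a.0 | (0 + 0)) + (b.b.0 + a.0 | a.0) :: —a→ n1, —a→ n2, —a→ n3, —b→ n4
  n1 = (0 + 0) | (0 + 0) | (0 | (0 + 0)) :: stopped
  n2 = 0 | a.0 :: —a→ n5
  n3 = a.0 | 0 :: —a→ n5
  n4 = b.0 :: —b→ n6
  n5 = 0 | 0 :: stopped
  n6 = 0 :: stopped
Coarsest stable partition (strong bisimilarity classes):
  B0 = {m0, n0}
  B1 = {m1, m5, m6, n1, n5, n6}
  B2 = {m4, n4}
  B3 = {m2, m3, n2, n3}
m0 ∈ B0, n0 ∈ B0 → same block
Bisimilar ⇒ trace-equivalent.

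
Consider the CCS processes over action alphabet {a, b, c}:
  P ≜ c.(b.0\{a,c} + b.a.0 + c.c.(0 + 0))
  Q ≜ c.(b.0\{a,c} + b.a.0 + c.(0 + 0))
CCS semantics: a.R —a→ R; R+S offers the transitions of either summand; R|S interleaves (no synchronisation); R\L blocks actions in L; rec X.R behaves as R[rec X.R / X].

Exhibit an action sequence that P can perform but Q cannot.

ccc

P's transition system — 7 states:
  u0 = c.(b.0\{a,c} + b.a.0 + c.c.(0 + 0)) | -c-> u1
  u1 = b.0\{a,c} + b.a.0 + c.c.(0 + 0) | -b-> u2, -b-> u3, -c-> u4
  u2 = 0\{a,c} | deadlocked
  u3 = a.0 | -a-> u5
  u4 = c.(0 + 0) | -c-> u6
  u5 = 0 | deadlocked
  u6 = 0 + 0 | deadlocked
Q's transition system — 6 states:
  v0 = c.(b.0\{a,c} + b.a.0 + c.(0 + 0)) | -c-> v1
  v1 = b.0\{a,c} + b.a.0 + c.(0 + 0) | -b-> v2, -b-> v3, -c-> v4
  v2 = 0\{a,c} | deadlocked
  v3 = a.0 | -a-> v5
  v4 = 0 + 0 | deadlocked
  v5 = 0 | deadlocked
Run σ = ⟨ccc⟩ on P: start {u0}
  [1] c ⇒ {u1}
  [2] c ⇒ {u4}
  [3] c ⇒ {u6}
  P completes σ.
Run σ = ⟨ccc⟩ on Q: start {v0}
  [1] c ⇒ {v1}
  [2] c ⇒ {v4}
  [3] c ⇒ ∅  — Q cannot continue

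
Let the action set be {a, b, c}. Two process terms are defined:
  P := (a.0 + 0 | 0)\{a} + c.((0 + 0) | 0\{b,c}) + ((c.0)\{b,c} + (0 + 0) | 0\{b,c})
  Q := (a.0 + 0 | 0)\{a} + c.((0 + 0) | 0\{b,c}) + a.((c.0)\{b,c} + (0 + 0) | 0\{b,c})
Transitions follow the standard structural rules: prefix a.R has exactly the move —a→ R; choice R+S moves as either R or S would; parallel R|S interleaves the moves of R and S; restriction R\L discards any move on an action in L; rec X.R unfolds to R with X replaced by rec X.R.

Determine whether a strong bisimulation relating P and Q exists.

not bisimilar

Reachable graph of P (2 states):
  p0 = (a.0 + 0 | 0)\{a} + c.((0 + 0) | 0\{b,c}) + ((c.0)\{b,c} + (0 + 0) | 0\{b,c}) :: -c-> p1
  p1 = (0 + 0) | 0\{b,c} :: ∅
Reachable graph of Q (3 states):
  q0 = (a.0 + 0 | 0)\{a} + c.((0 + 0) | 0\{b,c}) + a.((c.0)\{b,c} + (0 + 0) | 0\{b,c}) :: -a-> q1, -c-> q2
  q1 = (c.0)\{b,c} + (0 + 0) | 0\{b,c} :: ∅
  q2 = (0 + 0) | 0\{b,c} :: ∅
Coarsest stable partition (strong bisimilarity classes):
  B0 = {p0}
  B1 = {p1, q1, q2}
  B2 = {q0}
p0 ∈ B0, q0 ∈ B2 → different blocks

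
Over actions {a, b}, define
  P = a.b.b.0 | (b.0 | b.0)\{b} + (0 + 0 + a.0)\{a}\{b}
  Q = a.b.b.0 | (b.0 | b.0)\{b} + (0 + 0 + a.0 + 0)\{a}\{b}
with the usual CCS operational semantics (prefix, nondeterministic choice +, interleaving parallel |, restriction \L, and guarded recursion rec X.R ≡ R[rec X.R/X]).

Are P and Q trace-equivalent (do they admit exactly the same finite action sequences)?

YES

Reachable graph of P (4 states):
  u0 = a.b.b.0 | (b.0 | b.0)\{b} + (0 + 0 + a.0)\{a}\{b} ⊢ -a-> u1
  u1 = b.b.0 | (b.0 | b.0)\{b} ⊢ -b-> u2
  u2 = b.0 | (b.0 | b.0)\{b} ⊢ -b-> u3
  u3 = 0 | (b.0 | b.0)\{b} ⊢ stopped
Reachable graph of Q (4 states):
  v0 = a.b.b.0 | (b.0 | b.0)\{b} + (0 + 0 + a.0 + 0)\{a}\{b} ⊢ -a-> v1
  v1 = b.b.0 | (b.0 | b.0)\{b} ⊢ -b-> v2
  v2 = b.0 | (b.0 | b.0)\{b} ⊢ -b-> v3
  v3 = 0 | (b.0 | b.0)\{b} ⊢ stopped
Bisimilarity quotient blocks:
  B0 = {u0, v0}
  B1 = {u1, v1}
  B2 = {u2, v2}
  B3 = {u3, v3}
u0 ∈ B0, v0 ∈ B0 → same block
Bisimilar ⇒ trace-equivalent.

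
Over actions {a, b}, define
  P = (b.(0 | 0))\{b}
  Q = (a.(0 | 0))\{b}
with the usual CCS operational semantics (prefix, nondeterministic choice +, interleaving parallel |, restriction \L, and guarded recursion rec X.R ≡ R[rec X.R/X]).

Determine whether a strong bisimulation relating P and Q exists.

not bisimilar

Reachable graph of P (1 states):
  m0 = (b.(0 | 0))\{b} | ∅
Reachable graph of Q (2 states):
  n0 = (a.(0 | 0))\{b} | —a→ n1
  n1 = (0 | 0)\{b} | ∅
Partition-refinement fixed point:
  B0 = {m0, n1}
  B1 = {n0}
m0 ∈ B0, n0 ∈ B1 → different blocks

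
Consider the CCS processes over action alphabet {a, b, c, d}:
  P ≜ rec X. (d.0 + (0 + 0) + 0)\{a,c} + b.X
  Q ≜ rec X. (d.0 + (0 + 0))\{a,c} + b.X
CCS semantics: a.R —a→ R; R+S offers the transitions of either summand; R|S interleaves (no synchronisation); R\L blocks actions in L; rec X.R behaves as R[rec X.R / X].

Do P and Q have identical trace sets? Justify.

P's transition system — 2 states:
  s0 = rec X. (d.0 + (0 + 0) + 0)\{a,c} + b.X :: —b→ s0, —d→ s1
  s1 = 0\{a,c} :: deadlocked
Q's transition system — 2 states:
  t0 = rec X. (d.0 + (0 + 0))\{a,c} + b.X :: —b→ t0, —d→ t1
  t1 = 0\{a,c} :: deadlocked
Partition-refinement fixed point:
  B0 = {s0, t0}
  B1 = {s1, t1}
s0 ∈ B0, t0 ∈ B0 → same block
Bisimilar ⇒ trace-equivalent.

traces(P) = traces(Q)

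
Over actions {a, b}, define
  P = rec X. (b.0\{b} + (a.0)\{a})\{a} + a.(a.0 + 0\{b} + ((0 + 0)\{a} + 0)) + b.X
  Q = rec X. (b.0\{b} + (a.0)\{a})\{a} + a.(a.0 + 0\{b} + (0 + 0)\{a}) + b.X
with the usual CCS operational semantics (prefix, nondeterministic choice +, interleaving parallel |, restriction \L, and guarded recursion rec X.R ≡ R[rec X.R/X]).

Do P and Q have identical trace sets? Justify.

P's transition system — 4 states:
  u0 = rec X. (b.0\{b} + (a.0)\{a})\{a} + a.(a.0 + 0\{b} + ((0 + 0)\{a} + 0)) + b.X :: =a=> u1, =b=> u0, =b=> u2
  u1 = a.0 + 0\{b} + ((0 + 0)\{a} + 0) :: =a=> u3
  u2 = 0\{b}\{a} :: deadlocked
  u3 = 0 :: deadlocked
Q's transition system — 4 states:
  v0 = rec X. (b.0\{b} + (a.0)\{a})\{a} + a.(a.0 + 0\{b} + (0 + 0)\{a}) + b.X :: =a=> v1, =b=> v0, =b=> v2
  v1 = a.0 + 0\{b} + (0 + 0)\{a} :: =a=> v3
  v2 = 0\{b}\{a} :: deadlocked
  v3 = 0 :: deadlocked
Partition-refinement fixed point:
  B0 = {u0, v0}
  B1 = {u1, v1}
  B2 = {u2, u3, v2, v3}
u0 ∈ B0, v0 ∈ B0 → same block
Bisimilar ⇒ trace-equivalent.

trace-equivalent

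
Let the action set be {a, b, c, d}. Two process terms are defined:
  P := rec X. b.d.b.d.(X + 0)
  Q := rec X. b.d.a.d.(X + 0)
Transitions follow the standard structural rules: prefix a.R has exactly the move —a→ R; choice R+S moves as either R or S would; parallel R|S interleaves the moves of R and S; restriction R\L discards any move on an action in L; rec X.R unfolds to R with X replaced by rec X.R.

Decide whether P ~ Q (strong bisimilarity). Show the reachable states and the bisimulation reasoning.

not bisimilar

Reachable graph of P (5 states):
  p0 = rec X. b.d.b.d.(X + 0) has moves =b=> p1
  p1 = d.b.d.((rec X. b.d.b.d.(X + 0)) + 0) has moves =d=> p2
  p2 = b.d.((rec X. b.d.b.d.(X + 0)) + 0) has moves =b=> p3
  p3 = d.((rec X. b.d.b.d.(X + 0)) + 0) has moves =d=> p4
  p4 = (rec X. b.d.b.d.(X + 0)) + 0 has moves =b=> p1
Reachable graph of Q (5 states):
  q0 = rec X. b.d.a.d.(X + 0) has moves =b=> q1
  q1 = d.a.d.((rec X. b.d.a.d.(X + 0)) + 0) has moves =d=> q2
  q2 = a.d.((rec X. b.d.a.d.(X + 0)) + 0) has moves =a=> q3
  q3 = d.((rec X. b.d.a.d.(X + 0)) + 0) has moves =d=> q4
  q4 = (rec X. b.d.a.d.(X + 0)) + 0 has moves =b=> q1
Bisimilarity quotient blocks:
  B0 = {p0, p2, p4}
  B1 = {p1, p3}
  B2 = {q0, q4}
  B3 = {q1}
  B4 = {q2}
  B5 = {q3}
p0 ∈ B0, q0 ∈ B2 → different blocks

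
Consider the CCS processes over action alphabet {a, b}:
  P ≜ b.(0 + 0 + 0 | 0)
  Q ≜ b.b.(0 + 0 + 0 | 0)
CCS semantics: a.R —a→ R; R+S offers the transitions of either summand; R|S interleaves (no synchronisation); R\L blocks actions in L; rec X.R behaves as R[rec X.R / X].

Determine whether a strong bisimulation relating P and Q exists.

LTS(P): 2 reachable states
  m0 = b.(0 + 0 + 0 | 0) :: =b=> m1
  m1 = 0 + 0 + 0 | 0 :: ·
LTS(Q): 3 reachable states
  n0 = b.b.(0 + 0 + 0 | 0) :: =b=> n1
  n1 = b.(0 + 0 + 0 | 0) :: =b=> n2
  n2 = 0 + 0 + 0 | 0 :: ·
Bisimilarity quotient blocks:
  B0 = {m0, n1}
  B1 = {m1, n2}
  B2 = {n0}
m0 ∈ B0, n0 ∈ B2 → different blocks

not bisimilar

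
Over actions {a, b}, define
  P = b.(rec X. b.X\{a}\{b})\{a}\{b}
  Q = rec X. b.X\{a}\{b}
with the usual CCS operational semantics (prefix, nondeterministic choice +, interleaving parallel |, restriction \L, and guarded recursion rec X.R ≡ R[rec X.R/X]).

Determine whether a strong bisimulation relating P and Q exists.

bisimilar

P's transition system — 2 states:
  s0 = b.(rec X. b.X\{a}\{b})\{a}\{b} has moves ··b··> s1
  s1 = (rec X. b.X\{a}\{b})\{a}\{b} has moves stopped
Q's transition system — 2 states:
  t0 = rec X. b.X\{a}\{b} has moves ··b··> t1
  t1 = (rec X. b.X\{a}\{b})\{a}\{b} has moves stopped
Partition-refinement fixed point:
  B0 = {s0, t0}
  B1 = {s1, t1}
s0 ∈ B0, t0 ∈ B0 → same block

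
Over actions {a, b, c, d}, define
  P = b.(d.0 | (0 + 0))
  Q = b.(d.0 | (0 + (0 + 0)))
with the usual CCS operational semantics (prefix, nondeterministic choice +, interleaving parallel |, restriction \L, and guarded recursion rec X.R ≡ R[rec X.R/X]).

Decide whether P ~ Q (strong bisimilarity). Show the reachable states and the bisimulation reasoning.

LTS(P): 3 reachable states
  m0 = b.(d.0 | (0 + 0)) :: =b=> m1
  m1 = d.0 | (0 + 0) :: =d=> m2
  m2 = 0 | (0 + 0) :: (no moves)
LTS(Q): 3 reachable states
  n0 = b.(d.0 | (0 + (0 + 0))) :: =b=> n1
  n1 = d.0 | (0 + (0 + 0)) :: =d=> n2
  n2 = 0 | (0 + (0 + 0)) :: (no moves)
Bisimilarity quotient blocks:
  B0 = {m0, n0}
  B1 = {m1, n1}
  B2 = {m2, n2}
m0 ∈ B0, n0 ∈ B0 → same block

P ~ Q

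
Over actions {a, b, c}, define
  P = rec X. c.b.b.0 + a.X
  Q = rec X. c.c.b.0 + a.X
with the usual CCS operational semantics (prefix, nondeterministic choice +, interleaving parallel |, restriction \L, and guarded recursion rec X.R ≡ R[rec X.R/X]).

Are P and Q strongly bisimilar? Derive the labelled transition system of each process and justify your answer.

P's transition system — 4 states:
  m0 = rec X. c.b.b.0 + a.X ⊢ =a=> m0, =c=> m1
  m1 = b.b.0 ⊢ =b=> m2
  m2 = b.0 ⊢ =b=> m3
  m3 = 0 ⊢ ∅
Q's transition system — 4 states:
  n0 = rec X. c.c.b.0 + a.X ⊢ =a=> n0, =c=> n1
  n1 = c.b.0 ⊢ =c=> n2
  n2 = b.0 ⊢ =b=> n3
  n3 = 0 ⊢ ∅
Partition-refinement fixed point:
  B0 = {m0}
  B1 = {m1}
  B2 = {m2, n2}
  B3 = {m3, n3}
  B4 = {n0}
  B5 = {n1}
m0 ∈ B0, n0 ∈ B4 → different blocks

not bisimilar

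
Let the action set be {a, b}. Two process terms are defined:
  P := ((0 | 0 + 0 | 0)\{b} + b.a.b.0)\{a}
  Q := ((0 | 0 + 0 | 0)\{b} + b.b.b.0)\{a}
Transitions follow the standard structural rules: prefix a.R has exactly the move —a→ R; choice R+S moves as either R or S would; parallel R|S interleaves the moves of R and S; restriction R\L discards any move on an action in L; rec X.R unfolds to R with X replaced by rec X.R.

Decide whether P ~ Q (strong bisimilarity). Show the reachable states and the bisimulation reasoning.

P ≁ Q

P's transition system — 2 states:
  p0 = ((0 | 0 + 0 | 0)\{b} + b.a.b.0)\{a} ⊢ -b-> p1
  p1 = (a.b.0)\{a} ⊢ stopped
Q's transition system — 4 states:
  q0 = ((0 | 0 + 0 | 0)\{b} + b.b.b.0)\{a} ⊢ -b-> q1
  q1 = (b.b.0)\{a} ⊢ -b-> q2
  q2 = (b.0)\{a} ⊢ -b-> q3
  q3 = 0\{a} ⊢ stopped
Bisimilarity quotient blocks:
  B0 = {p0, q2}
  B1 = {p1, q3}
  B2 = {q0}
  B3 = {q1}
p0 ∈ B0, q0 ∈ B2 → different blocks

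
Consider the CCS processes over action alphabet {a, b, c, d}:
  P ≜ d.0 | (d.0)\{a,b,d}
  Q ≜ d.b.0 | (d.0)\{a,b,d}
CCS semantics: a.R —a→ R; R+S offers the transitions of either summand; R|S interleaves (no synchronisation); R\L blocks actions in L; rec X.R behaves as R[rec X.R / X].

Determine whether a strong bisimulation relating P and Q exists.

LTS(P): 2 reachable states
  u0 = d.0 | (d.0)\{a,b,d} | —d→ u1
  u1 = 0 | (d.0)\{a,b,d} | ·
LTS(Q): 3 reachable states
  v0 = d.b.0 | (d.0)\{a,b,d} | —d→ v1
  v1 = b.0 | (d.0)\{a,b,d} | —b→ v2
  v2 = 0 | (d.0)\{a,b,d} | ·
Coarsest stable partition (strong bisimilarity classes):
  B0 = {u0}
  B1 = {u1, v2}
  B2 = {v0}
  B3 = {v1}
u0 ∈ B0, v0 ∈ B2 → different blocks

P ≁ Q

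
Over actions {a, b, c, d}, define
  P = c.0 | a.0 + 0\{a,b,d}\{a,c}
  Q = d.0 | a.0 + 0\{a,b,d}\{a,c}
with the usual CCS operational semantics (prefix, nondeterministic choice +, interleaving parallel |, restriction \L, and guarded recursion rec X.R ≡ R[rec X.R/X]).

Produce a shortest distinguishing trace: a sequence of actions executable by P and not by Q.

LTS(P): 4 reachable states
  m0 = c.0 | a.0 + 0\{a,b,d}\{a,c} :: —a→ m1, —c→ m2
  m1 = c.0 | 0 :: —c→ m3
  m2 = 0 | a.0 :: —a→ m3
  m3 = 0 | 0 :: ·
LTS(Q): 4 reachable states
  n0 = d.0 | a.0 + 0\{a,b,d}\{a,c} :: —a→ n1, —d→ n2
  n1 = d.0 | 0 :: —d→ n3
  n2 = 0 | a.0 :: —a→ n3
  n3 = 0 | 0 :: ·
Run σ = ⟨c⟩ on P: start {m0}
  step 1 (c): {m2}
  ✓ P
Run σ = ⟨c⟩ on Q: start {n0}
  step 1 (c): ∅ (Q stuck)

c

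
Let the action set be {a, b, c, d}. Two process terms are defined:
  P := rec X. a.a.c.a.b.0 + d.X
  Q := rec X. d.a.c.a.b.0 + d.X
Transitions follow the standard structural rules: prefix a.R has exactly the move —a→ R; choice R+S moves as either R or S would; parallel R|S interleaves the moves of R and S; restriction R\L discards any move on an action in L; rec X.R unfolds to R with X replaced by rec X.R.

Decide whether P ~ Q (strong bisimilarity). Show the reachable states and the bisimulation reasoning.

not bisimilar

Reachable graph of P (6 states):
  p0 = rec X. a.a.c.a.b.0 + d.X :: -a-> p1, -d-> p0
  p1 = a.c.a.b.0 :: -a-> p2
  p2 = c.a.b.0 :: -c-> p3
  p3 = a.b.0 :: -a-> p4
  p4 = b.0 :: -b-> p5
  p5 = 0 :: (no moves)
Reachable graph of Q (6 states):
  q0 = rec X. d.a.c.a.b.0 + d.X :: -d-> q0, -d-> q1
  q1 = a.c.a.b.0 :: -a-> q2
  q2 = c.a.b.0 :: -c-> q3
  q3 = a.b.0 :: -a-> q4
  q4 = b.0 :: -b-> q5
  q5 = 0 :: (no moves)
Bisimilarity quotient blocks:
  B0 = {p0}
  B1 = {p1, q1}
  B2 = {p2, q2}
  B3 = {p3, q3}
  B4 = {p4, q4}
  B5 = {p5, q5}
  B6 = {q0}
p0 ∈ B0, q0 ∈ B6 → different blocks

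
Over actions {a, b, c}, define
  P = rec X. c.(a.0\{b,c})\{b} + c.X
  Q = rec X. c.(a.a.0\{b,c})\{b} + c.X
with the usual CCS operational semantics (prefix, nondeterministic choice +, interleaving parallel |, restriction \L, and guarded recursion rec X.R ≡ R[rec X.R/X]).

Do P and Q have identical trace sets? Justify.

LTS(P): 3 reachable states
  p0 = rec X. c.(a.0\{b,c})\{b} + c.X | —c→ p0, —c→ p1
  p1 = (a.0\{b,c})\{b} | —a→ p2
  p2 = 0\{b,c}\{b} | (no moves)
LTS(Q): 4 reachable states
  q0 = rec X. c.(a.a.0\{b,c})\{b} + c.X | —c→ q0, —c→ q1
  q1 = (a.a.0\{b,c})\{b} | —a→ q2
  q2 = (a.0\{b,c})\{b} | —a→ q3
  q3 = 0\{b,c}\{b} | (no moves)
Trace ⟨caa⟩ through Q, begin at {q0}:
  [1] c ⇒ {q0, q1}
  [2] a ⇒ {q2}
  [3] a ⇒ {q3}
  Q completes σ.
Trace ⟨caa⟩ through P, begin at {p0}:
  [1] c ⇒ {p0, p1}
  [2] a ⇒ {p2}
  [3] a ⇒ ∅  — P cannot continue

NO — witness ⟨caa⟩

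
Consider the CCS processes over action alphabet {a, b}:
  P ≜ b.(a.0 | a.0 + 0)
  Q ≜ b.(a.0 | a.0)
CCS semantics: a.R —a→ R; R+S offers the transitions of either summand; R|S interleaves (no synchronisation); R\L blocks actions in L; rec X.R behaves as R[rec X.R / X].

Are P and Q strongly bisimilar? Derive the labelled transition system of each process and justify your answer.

P ~ Q

Reachable graph of P (5 states):
  s0 = b.(a.0 | a.0 + 0) :: ··b··> s1
  s1 = a.0 | a.0 + 0 :: ··a··> s2, ··a··> s3
  s2 = 0 | a.0 :: ··a··> s4
  s3 = a.0 | 0 :: ··a··> s4
  s4 = 0 | 0 :: ∅
Reachable graph of Q (5 states):
  t0 = b.(a.0 | a.0) :: ··b··> t1
  t1 = a.0 | a.0 :: ··a··> t2, ··a··> t3
  t2 = 0 | a.0 :: ··a··> t4
  t3 = a.0 | 0 :: ··a··> t4
  t4 = 0 | 0 :: ∅
Coarsest stable partition (strong bisimilarity classes):
  B0 = {s0, t0}
  B1 = {s1, t1}
  B2 = {s2, s3, t2, t3}
  B3 = {s4, t4}
s0 ∈ B0, t0 ∈ B0 → same block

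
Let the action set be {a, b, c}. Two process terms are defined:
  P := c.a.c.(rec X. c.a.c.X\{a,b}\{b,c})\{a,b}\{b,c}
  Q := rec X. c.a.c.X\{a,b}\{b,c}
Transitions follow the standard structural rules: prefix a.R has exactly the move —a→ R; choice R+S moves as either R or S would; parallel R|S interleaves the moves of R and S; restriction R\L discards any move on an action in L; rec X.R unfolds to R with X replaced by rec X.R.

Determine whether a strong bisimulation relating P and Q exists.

P ~ Q

Reachable graph of P (4 states):
  m0 = c.a.c.(rec X. c.a.c.X\{a,b}\{b,c})\{a,b}\{b,c} :: --c--▸ m1
  m1 = a.c.(rec X. c.a.c.X\{a,b}\{b,c})\{a,b}\{b,c} :: --a--▸ m2
  m2 = c.(rec X. c.a.c.X\{a,b}\{b,c})\{a,b}\{b,c} :: --c--▸ m3
  m3 = (rec X. c.a.c.X\{a,b}\{b,c})\{a,b}\{b,c} :: ·
Reachable graph of Q (4 states):
  n0 = rec X. c.a.c.X\{a,b}\{b,c} :: --c--▸ n1
  n1 = a.c.(rec X. c.a.c.X\{a,b}\{b,c})\{a,b}\{b,c} :: --a--▸ n2
  n2 = c.(rec X. c.a.c.X\{a,b}\{b,c})\{a,b}\{b,c} :: --c--▸ n3
  n3 = (rec X. c.a.c.X\{a,b}\{b,c})\{a,b}\{b,c} :: ·
Coarsest stable partition (strong bisimilarity classes):
  B0 = {m0, n0}
  B1 = {m1, n1}
  B2 = {m2, n2}
  B3 = {m3, n3}
m0 ∈ B0, n0 ∈ B0 → same block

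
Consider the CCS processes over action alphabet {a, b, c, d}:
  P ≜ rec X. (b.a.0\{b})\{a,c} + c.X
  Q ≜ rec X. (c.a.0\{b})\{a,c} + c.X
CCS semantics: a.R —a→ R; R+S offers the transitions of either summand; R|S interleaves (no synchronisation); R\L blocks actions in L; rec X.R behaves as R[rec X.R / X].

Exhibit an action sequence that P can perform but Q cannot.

b

Reachable graph of P (2 states):
  s0 = rec X. (b.a.0\{b})\{a,c} + c.X → -b-> s1, -c-> s0
  s1 = (a.0\{b})\{a,c} → ∅
Reachable graph of Q (1 states):
  t0 = rec X. (c.a.0\{b})\{a,c} + c.X → -c-> t0
Trace ⟨b⟩ through P, begin at {s0}:
  [1] b ⇒ {s1}
  — P admits the full trace.
Trace ⟨b⟩ through Q, begin at {t0}:
  [1] b ⇒ ∅ (Q stuck)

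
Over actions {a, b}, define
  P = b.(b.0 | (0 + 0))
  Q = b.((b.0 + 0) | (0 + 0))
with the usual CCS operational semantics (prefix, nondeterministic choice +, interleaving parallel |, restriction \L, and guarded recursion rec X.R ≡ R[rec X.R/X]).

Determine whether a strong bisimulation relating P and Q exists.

P's transition system — 3 states:
  s0 = b.(b.0 | (0 + 0)) ⊢ =b=> s1
  s1 = b.0 | (0 + 0) ⊢ =b=> s2
  s2 = 0 | (0 + 0) ⊢ stopped
Q's transition system — 3 states:
  t0 = b.((b.0 + 0) | (0 + 0)) ⊢ =b=> t1
  t1 = (b.0 + 0) | (0 + 0) ⊢ =b=> t2
  t2 = 0 | (0 + 0) ⊢ stopped
Coarsest stable partition (strong bisimilarity classes):
  B0 = {s0, t0}
  B1 = {s1, t1}
  B2 = {s2, t2}
s0 ∈ B0, t0 ∈ B0 → same block

YES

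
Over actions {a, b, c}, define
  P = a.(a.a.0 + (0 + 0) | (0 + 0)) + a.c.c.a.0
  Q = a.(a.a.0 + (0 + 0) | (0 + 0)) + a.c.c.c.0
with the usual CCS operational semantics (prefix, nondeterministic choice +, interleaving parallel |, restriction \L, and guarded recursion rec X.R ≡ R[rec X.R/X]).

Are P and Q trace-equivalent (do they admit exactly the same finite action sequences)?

LTS(P): 6 reachable states
  u0 = a.(a.a.0 + (0 + 0) | (0 + 0)) + a.c.c.a.0 → =a=> u1, =a=> u2
  u1 = a.a.0 + (0 + 0) | (0 + 0) → =a=> u3
  u2 = c.c.a.0 → =c=> u4
  u3 = a.0 → =a=> u5
  u4 = c.a.0 → =c=> u3
  u5 = 0 → deadlocked
LTS(Q): 7 reachable states
  v0 = a.(a.a.0 + (0 + 0) | (0 + 0)) + a.c.c.c.0 → =a=> v1, =a=> v2
  v1 = a.a.0 + (0 + 0) | (0 + 0) → =a=> v3
  v2 = c.c.c.0 → =c=> v4
  v3 = a.0 → =a=> v5
  v4 = c.c.0 → =c=> v6
  v5 = 0 → deadlocked
  v6 = c.0 → =c=> v5
Run σ = ⟨acca⟩ on P: start {u0}
  step 1 (a): {u1, u2}
  step 2 (c): {u4}
  step 3 (c): {u3}
  step 4 (a): {u5}
  ✓ P
Run σ = ⟨acca⟩ on Q: start {v0}
  step 1 (a): {v1, v2}
  step 2 (c): {v4}
  step 3 (c): {v6}
  step 4 (a): ∅  — Q cannot continue

NO — witness ⟨acca⟩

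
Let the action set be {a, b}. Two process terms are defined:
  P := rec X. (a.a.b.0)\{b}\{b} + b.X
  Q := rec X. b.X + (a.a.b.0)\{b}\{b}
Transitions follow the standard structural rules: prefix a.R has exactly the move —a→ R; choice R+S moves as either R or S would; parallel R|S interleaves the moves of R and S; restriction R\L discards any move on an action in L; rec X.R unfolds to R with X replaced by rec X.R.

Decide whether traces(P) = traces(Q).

Reachable graph of P (3 states):
  m0 = rec X. (a.a.b.0)\{b}\{b} + b.X has moves -a-> m1, -b-> m0
  m1 = (a.b.0)\{b}\{b} has moves -a-> m2
  m2 = (b.0)\{b}\{b} has moves ∅
Reachable graph of Q (3 states):
  n0 = rec X. b.X + (a.a.b.0)\{b}\{b} has moves -a-> n1, -b-> n0
  n1 = (a.b.0)\{b}\{b} has moves -a-> n2
  n2 = (b.0)\{b}\{b} has moves ∅
Bisimilarity quotient blocks:
  B0 = {m0, n0}
  B1 = {m1, n1}
  B2 = {m2, n2}
m0 ∈ B0, n0 ∈ B0 → same block
Bisimilar ⇒ trace-equivalent.

traces(P) = traces(Q)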